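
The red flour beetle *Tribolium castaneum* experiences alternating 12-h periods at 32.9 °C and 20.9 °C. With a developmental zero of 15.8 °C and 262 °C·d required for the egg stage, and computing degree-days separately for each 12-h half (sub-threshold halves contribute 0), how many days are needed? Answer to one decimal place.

23.6 days

Day half: max(0, 32.9 − 15.8) × 0.5 = 17.1 × 0.5 = 8.55 DD.
Night half: max(0, 20.9 − 15.8) × 0.5 = 5.1 × 0.5 = 2.55 DD.
Per 24 h: 11.10 DD/day.
Duration = 262 / 11.10 = 23.604 ≈ 23.6 days.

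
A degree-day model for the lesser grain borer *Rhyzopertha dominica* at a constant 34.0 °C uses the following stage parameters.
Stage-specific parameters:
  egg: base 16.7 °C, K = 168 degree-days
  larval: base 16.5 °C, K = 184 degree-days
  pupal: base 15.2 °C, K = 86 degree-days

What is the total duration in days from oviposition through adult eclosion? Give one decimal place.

egg: 168 / (34.0 − 16.7) = 168 / 17.3 = 9.711 d.
larval: 184 / (34.0 − 16.5) = 184 / 17.5 = 10.514 d.
pupal: 86 / (34.0 − 15.2) = 86 / 18.8 = 4.574 d.
Sum = 24.800 ≈ 24.8 days.

24.8 days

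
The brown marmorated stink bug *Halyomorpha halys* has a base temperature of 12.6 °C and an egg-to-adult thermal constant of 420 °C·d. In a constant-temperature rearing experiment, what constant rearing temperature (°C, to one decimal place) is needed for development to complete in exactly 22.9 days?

30.9 °C

Required daily accumulation = 420 / 22.9 = 18.341 DD/day.
T = T_base + 18.341 = 12.6 + 18.341 = 30.941 ≈ 30.9 °C.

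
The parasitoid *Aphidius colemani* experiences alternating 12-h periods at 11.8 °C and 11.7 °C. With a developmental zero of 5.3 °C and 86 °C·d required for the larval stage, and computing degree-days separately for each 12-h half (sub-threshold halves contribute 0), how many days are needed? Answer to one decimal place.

13.3 days

Day half: max(0, 11.8 − 5.3) × 0.5 = 6.5 × 0.5 = 3.25 DD.
Night half: max(0, 11.7 − 5.3) × 0.5 = 6.4 × 0.5 = 3.20 DD.
Per 24 h: 6.45 DD/day.
Duration = 86 / 6.45 = 13.333 ≈ 13.3 days.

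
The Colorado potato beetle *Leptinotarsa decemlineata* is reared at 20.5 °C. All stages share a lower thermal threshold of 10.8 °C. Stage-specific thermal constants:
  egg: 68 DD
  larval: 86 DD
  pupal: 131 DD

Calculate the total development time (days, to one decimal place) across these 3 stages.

Daily accumulation at 20.5 °C = 20.5 − 10.8 = 9.7 DD/day.
Total K = 68 + 86 + 131 = 285 DD.
Total duration = 285 / 9.7 = 29.381 ≈ 29.4 days.

29.4 days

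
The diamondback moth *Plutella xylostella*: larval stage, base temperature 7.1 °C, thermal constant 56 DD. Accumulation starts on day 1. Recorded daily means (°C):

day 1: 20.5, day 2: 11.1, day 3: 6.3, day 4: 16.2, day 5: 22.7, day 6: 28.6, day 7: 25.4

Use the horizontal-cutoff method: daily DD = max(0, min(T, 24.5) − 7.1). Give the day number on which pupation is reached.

Daily DD above 7.1 °C (capped at 17.4): 13.4, 4.0, 0.0, 9.1, 15.6, 17.4, 17.4.
Cumulative: 13.4, 17.4, 17.4, 26.5, 42.1, 59.5, 76.9.
The total first reaches 56 DD on day 6.

day 6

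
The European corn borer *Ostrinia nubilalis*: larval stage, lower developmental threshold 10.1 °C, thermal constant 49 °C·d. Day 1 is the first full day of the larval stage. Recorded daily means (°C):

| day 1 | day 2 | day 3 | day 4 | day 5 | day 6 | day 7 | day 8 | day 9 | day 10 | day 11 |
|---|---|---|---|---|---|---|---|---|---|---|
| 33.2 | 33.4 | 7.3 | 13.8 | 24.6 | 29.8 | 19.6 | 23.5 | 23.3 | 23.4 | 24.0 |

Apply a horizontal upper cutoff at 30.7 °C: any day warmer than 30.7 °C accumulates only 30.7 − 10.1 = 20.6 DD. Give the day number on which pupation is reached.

Daily DD above 10.1 °C (capped at 20.6): 20.6, 20.6, 0.0, 3.7, 14.5, 19.7, 9.5, 13.4, 13.2, 13.3, 13.9.
Cumulative: 20.6, 41.2, 41.2, 44.9, 59.4, 79.1, 88.6, 102.0, 115.2, 128.5, 142.4.
The total first reaches 49 DD on day 5.

day 5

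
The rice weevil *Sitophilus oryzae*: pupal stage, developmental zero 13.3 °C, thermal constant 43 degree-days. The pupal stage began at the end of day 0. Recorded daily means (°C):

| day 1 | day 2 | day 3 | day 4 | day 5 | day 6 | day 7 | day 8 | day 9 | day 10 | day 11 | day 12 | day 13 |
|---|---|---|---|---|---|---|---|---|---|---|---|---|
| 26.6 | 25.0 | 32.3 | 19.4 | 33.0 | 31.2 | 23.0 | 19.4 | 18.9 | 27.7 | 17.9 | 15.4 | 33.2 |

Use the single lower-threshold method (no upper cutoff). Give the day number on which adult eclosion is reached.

day 3

Daily DD above 13.3 °C: 13.3, 11.7, 19.0, 6.1, 19.7, 17.9, 9.7, 6.1, 5.6, 14.4, 4.6, 2.1, 19.9.
Cumulative: 13.3, 25.0, 44.0, 50.1, 69.8, 87.7, 97.4, 103.5, 109.1, 123.5, 128.1, 130.2, 150.1.
The total first reaches 43 DD on day 3.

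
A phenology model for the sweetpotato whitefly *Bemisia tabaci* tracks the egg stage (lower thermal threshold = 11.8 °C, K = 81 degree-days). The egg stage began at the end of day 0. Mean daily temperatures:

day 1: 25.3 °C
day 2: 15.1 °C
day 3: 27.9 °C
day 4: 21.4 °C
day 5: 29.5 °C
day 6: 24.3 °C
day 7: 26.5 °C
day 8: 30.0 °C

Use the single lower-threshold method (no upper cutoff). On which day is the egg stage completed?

day 7

Daily DD above 11.8 °C: 13.5, 3.3, 16.1, 9.6, 17.7, 12.5, 14.7, 18.2.
Cumulative: 13.5, 16.8, 32.9, 42.5, 60.2, 72.7, 87.4, 105.6.
The total first reaches 81 DD on day 7.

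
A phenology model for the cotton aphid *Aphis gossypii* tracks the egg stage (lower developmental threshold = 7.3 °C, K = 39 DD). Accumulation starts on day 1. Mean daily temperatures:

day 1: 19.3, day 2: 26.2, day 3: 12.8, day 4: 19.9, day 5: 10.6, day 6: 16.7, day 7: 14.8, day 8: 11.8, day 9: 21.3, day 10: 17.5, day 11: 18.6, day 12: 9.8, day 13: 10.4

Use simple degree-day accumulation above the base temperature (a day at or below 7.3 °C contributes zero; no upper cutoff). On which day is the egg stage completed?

Daily DD above 7.3 °C: 12.0, 18.9, 5.5, 12.6, 3.3, 9.4, 7.5, 4.5, 14.0, 10.2, 11.3, 2.5, 3.1.
Cumulative: 12.0, 30.9, 36.4, 49.0, 52.3, 61.7, 69.2, 73.7, 87.7, 97.9, 109.2, 111.7, 114.8.
The total first reaches 39 DD on day 4.

day 4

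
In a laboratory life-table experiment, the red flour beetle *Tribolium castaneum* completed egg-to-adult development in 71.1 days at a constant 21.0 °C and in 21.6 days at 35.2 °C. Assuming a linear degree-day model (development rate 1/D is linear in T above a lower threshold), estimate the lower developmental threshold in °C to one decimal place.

14.8 °C

Under the model K = D·(T − T_b), so D₁·(T₁ − T_b) = D₂·(T₂ − T_b).
71.1·(21.0 − T_b) = 21.6·(35.2 − T_b)
T_b = (71.1·21.0 − 21.6·35.2) / (71.1 − 21.6) = 732.78 / 49.5 = 14.804 °C ≈ 14.8 °C.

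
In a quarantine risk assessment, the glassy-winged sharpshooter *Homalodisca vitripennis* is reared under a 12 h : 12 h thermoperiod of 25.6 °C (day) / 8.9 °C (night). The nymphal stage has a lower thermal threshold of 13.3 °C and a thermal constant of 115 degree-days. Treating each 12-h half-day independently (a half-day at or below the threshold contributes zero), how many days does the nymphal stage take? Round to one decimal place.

18.7 days

Day half: max(0, 25.6 − 13.3) × 0.5 = 12.3 × 0.5 = 6.15 DD.
Night half: max(0, 8.9 − 13.3) × 0.5 = 0.0 × 0.5 = 0.00 DD.
Per 24 h: 6.15 DD/day.
Duration = 115 / 6.15 = 18.699 ≈ 18.7 days.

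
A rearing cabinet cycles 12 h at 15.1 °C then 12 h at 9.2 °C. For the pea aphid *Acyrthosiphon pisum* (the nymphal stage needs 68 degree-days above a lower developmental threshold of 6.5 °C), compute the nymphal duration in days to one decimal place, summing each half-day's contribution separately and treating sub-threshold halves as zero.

Day half: max(0, 15.1 − 6.5) × 0.5 = 8.6 × 0.5 = 4.30 DD.
Night half: max(0, 9.2 − 6.5) × 0.5 = 2.7 × 0.5 = 1.35 DD.
Per 24 h: 5.65 DD/day.
Duration = 68 / 5.65 = 12.035 ≈ 12.0 days.

12.0 days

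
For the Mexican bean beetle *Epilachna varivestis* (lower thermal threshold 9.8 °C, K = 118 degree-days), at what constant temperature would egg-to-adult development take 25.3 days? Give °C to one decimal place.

Required daily accumulation = 118 / 25.3 = 4.664 DD/day.
T = T_base + 4.664 = 9.8 + 4.664 = 14.464 ≈ 14.5 °C.

14.5 °C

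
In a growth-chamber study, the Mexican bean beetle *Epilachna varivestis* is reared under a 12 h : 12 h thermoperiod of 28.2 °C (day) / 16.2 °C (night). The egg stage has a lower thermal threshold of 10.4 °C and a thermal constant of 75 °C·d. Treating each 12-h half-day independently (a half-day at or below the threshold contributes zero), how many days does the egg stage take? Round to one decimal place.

Day half: max(0, 28.2 − 10.4) × 0.5 = 17.8 × 0.5 = 8.90 DD.
Night half: max(0, 16.2 − 10.4) × 0.5 = 5.8 × 0.5 = 2.90 DD.
Per 24 h: 11.80 DD/day.
Duration = 75 / 11.80 = 6.356 ≈ 6.4 days.

6.4 days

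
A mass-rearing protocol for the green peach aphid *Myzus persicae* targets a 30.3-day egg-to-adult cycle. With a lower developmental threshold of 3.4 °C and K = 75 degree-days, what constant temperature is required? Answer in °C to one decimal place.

5.9 °C

Required daily accumulation = 75 / 30.3 = 2.475 DD/day.
T = T_base + 2.475 = 3.4 + 2.475 = 5.875 ≈ 5.9 °C.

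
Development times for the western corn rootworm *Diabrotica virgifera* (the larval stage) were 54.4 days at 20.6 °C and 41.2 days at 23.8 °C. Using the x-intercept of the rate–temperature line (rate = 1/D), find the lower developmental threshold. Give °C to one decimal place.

10.6 °C

Linear rate model ⇒ the product D·(T − T_b) is constant across temperatures.
54.4·(20.6 − T_b) = 41.2·(23.8 − T_b)
T_b = (54.4·20.6 − 41.2·23.8) / (54.4 − 41.2) = 140.08 / 13.2 = 10.612 °C ≈ 10.6 °C.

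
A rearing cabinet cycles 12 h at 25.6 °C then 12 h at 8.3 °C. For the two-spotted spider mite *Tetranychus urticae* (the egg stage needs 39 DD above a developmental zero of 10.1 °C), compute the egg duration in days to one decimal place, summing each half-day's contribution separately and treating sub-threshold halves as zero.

5.0 days

Day half: max(0, 25.6 − 10.1) × 0.5 = 15.5 × 0.5 = 7.75 DD.
Night half: max(0, 8.3 − 10.1) × 0.5 = 0.0 × 0.5 = 0.00 DD.
Per 24 h: 7.75 DD/day.
Duration = 39 / 7.75 = 5.032 ≈ 5.0 days.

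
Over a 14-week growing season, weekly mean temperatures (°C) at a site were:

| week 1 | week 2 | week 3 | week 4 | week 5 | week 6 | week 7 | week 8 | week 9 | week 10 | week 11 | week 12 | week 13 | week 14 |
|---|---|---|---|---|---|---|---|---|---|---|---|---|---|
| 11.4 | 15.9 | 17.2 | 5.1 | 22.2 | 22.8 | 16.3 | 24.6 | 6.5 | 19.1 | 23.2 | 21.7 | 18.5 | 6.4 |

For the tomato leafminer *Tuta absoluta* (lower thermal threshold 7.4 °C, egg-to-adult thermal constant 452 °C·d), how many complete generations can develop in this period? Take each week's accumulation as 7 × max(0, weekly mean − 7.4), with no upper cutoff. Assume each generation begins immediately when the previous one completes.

2 generations

Weekly DD (7 × max(0, T̄ − 7.4)): 28.0, 59.5, 68.6, 0.0, 103.6, 107.8, 62.3, 120.4, 0.0, 81.9, 110.6, 100.1, 77.7, 0.0.
Season total = 920.5 DD.
Complete generations = ⌊920.5 / 452⌋ = 2.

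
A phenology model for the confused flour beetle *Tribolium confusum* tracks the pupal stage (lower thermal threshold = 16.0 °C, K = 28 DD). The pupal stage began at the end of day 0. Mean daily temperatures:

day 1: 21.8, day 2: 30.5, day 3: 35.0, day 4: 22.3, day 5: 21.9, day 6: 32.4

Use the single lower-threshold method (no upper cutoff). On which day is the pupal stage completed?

Daily DD above 16.0 °C: 5.8, 14.5, 19.0, 6.3, 5.9, 16.4.
Cumulative: 5.8, 20.3, 39.3, 45.6, 51.5, 67.9.
The total first reaches 28 DD on day 3.

day 3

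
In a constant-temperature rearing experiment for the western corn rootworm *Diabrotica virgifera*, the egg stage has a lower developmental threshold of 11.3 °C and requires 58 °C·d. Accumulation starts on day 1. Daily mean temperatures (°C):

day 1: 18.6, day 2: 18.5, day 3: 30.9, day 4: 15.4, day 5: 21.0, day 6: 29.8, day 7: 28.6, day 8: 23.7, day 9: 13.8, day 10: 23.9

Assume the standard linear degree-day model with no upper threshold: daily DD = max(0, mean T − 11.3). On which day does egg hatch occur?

Daily DD above 11.3 °C: 7.3, 7.2, 19.6, 4.1, 9.7, 18.5, 17.3, 12.4, 2.5, 12.6.
Cumulative: 7.3, 14.5, 34.1, 38.2, 47.9, 66.4, 83.7, 96.1, 98.6, 111.2.
The total first reaches 58 DD on day 6.

day 6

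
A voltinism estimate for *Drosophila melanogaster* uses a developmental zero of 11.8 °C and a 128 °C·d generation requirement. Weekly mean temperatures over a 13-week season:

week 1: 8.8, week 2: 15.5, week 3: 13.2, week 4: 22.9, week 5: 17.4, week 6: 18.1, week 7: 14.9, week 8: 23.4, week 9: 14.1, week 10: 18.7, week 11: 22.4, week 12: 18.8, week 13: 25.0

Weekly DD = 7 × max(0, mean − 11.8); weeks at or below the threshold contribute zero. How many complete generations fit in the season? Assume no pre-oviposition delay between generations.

4 generations

Weekly DD (7 × max(0, T̄ − 11.8)): 0.0, 25.9, 9.8, 77.7, 39.2, 44.1, 21.7, 81.2, 16.1, 48.3, 74.2, 49.0, 92.4.
Season total = 579.6 DD.
Complete generations = ⌊579.6 / 128⌋ = 4.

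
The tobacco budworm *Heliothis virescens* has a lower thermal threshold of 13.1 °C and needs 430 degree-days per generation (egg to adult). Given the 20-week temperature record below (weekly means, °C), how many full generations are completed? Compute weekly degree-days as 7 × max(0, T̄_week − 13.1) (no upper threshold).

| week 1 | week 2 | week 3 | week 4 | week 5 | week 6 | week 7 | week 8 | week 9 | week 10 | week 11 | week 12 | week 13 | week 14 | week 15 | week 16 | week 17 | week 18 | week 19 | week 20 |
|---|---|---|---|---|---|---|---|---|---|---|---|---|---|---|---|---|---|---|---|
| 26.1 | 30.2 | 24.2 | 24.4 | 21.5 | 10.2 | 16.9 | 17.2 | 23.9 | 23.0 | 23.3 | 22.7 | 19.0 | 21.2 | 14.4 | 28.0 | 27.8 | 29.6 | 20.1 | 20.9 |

Weekly DD (7 × max(0, T̄ − 13.1)): 91.0, 119.7, 77.7, 79.1, 58.8, 0.0, 26.6, 28.7, 75.6, 69.3, 71.4, 67.2, 41.3, 56.7, 9.1, 104.3, 102.9, 115.5, 49.0, 54.6.
Season total = 1298.5 DD.
Complete generations = ⌊1298.5 / 430⌋ = 3.

3 generations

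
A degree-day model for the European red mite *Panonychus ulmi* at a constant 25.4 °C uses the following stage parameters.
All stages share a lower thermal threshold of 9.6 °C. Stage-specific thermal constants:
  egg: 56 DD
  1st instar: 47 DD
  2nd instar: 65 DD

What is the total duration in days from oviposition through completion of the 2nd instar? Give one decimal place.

10.6 days

Daily accumulation at 25.4 °C = 25.4 − 9.6 = 15.8 DD/day.
Total K = 56 + 47 + 65 = 168 DD.
Total duration = 168 / 15.8 = 10.633 ≈ 10.6 days.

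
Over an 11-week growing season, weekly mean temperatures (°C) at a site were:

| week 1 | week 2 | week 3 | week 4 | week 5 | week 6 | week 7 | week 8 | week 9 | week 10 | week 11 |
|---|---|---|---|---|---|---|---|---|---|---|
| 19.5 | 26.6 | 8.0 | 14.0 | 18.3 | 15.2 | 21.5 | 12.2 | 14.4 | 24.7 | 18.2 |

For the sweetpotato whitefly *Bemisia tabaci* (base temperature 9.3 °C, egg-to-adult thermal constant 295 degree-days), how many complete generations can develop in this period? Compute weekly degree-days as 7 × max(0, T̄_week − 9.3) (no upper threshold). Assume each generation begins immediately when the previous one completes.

2 generations

Weekly DD (7 × max(0, T̄ − 9.3)): 71.4, 121.1, 0.0, 32.9, 63.0, 41.3, 85.4, 20.3, 35.7, 107.8, 62.3.
Season total = 641.2 DD.
Complete generations = ⌊641.2 / 295⌋ = 2.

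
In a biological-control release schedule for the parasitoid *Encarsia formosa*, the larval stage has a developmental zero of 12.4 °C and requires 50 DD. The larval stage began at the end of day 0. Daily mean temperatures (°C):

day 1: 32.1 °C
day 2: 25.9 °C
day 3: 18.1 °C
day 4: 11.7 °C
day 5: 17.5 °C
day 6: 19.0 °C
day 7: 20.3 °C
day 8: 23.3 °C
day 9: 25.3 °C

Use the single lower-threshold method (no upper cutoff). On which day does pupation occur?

Daily DD above 12.4 °C: 19.7, 13.5, 5.7, 0.0, 5.1, 6.6, 7.9, 10.9, 12.9.
Cumulative: 19.7, 33.2, 38.9, 38.9, 44.0, 50.6, 58.5, 69.4, 82.3.
The total first reaches 50 DD on day 6.

day 6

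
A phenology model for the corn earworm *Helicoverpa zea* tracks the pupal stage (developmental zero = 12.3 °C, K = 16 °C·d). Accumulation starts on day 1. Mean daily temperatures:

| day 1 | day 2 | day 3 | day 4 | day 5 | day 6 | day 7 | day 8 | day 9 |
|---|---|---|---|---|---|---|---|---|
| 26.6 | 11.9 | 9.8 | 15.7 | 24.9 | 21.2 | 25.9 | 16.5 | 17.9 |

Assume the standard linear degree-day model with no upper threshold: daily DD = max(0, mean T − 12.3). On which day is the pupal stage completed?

Daily DD above 12.3 °C: 14.3, 0.0, 0.0, 3.4, 12.6, 8.9, 13.6, 4.2, 5.6.
Cumulative: 14.3, 14.3, 14.3, 17.7, 30.3, 39.2, 52.8, 57.0, 62.6.
The total first reaches 16 DD on day 4.

day 4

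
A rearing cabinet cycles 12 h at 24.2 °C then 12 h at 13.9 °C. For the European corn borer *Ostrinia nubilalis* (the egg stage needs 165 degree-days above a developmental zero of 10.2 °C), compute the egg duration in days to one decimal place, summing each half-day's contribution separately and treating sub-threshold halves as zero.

18.6 days

Day half: max(0, 24.2 − 10.2) × 0.5 = 14.0 × 0.5 = 7.00 DD.
Night half: max(0, 13.9 − 10.2) × 0.5 = 3.7 × 0.5 = 1.85 DD.
Per 24 h: 8.85 DD/day.
Duration = 165 / 8.85 = 18.644 ≈ 18.6 days.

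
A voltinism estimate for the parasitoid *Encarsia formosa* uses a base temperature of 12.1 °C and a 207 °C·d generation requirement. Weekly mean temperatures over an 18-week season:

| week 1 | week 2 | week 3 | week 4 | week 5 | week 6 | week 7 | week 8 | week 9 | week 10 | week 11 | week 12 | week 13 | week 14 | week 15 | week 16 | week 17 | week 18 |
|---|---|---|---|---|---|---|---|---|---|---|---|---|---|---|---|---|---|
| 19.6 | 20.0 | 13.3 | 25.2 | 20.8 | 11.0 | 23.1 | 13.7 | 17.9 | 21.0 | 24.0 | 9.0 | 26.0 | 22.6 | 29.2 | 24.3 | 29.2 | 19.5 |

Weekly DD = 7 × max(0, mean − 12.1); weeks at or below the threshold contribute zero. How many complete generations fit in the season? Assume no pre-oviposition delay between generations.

Weekly DD (7 × max(0, T̄ − 12.1)): 52.5, 55.3, 8.4, 91.7, 60.9, 0.0, 77.0, 11.2, 40.6, 62.3, 83.3, 0.0, 97.3, 73.5, 119.7, 85.4, 119.7, 51.8.
Season total = 1090.6 DD.
Complete generations = ⌊1090.6 / 207⌋ = 5.

5 generations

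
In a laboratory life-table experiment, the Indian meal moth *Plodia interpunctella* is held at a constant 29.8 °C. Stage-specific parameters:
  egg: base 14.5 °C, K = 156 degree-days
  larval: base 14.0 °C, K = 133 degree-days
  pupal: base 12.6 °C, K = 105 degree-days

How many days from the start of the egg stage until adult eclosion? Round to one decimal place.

egg: 156 / (29.8 − 14.5) = 156 / 15.3 = 10.196 d.
larval: 133 / (29.8 − 14.0) = 133 / 15.8 = 8.418 d.
pupal: 105 / (29.8 − 12.6) = 105 / 17.2 = 6.105 d.
Sum = 24.718 ≈ 24.7 days.

24.7 days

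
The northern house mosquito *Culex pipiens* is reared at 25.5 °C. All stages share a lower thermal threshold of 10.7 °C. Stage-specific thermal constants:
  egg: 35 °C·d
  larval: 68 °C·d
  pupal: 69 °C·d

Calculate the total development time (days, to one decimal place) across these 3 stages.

11.6 days

Daily accumulation at 25.5 °C = 25.5 − 10.7 = 14.8 DD/day.
Total K = 35 + 68 + 69 = 172 DD.
Total duration = 172 / 14.8 = 11.622 ≈ 11.6 days.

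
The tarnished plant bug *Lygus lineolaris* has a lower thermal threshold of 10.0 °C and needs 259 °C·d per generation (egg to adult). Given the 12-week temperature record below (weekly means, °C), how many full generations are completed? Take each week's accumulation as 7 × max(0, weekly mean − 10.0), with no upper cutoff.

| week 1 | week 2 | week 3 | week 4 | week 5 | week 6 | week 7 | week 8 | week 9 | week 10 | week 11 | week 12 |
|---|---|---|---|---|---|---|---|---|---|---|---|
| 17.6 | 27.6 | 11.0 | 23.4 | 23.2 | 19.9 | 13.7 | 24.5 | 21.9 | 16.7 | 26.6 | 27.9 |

3 generations

Weekly DD (7 × max(0, T̄ − 10.0)): 53.2, 123.2, 7.0, 93.8, 92.4, 69.3, 25.9, 101.5, 83.3, 46.9, 116.2, 125.3.
Season total = 938.0 DD.
Complete generations = ⌊938.0 / 259⌋ = 3.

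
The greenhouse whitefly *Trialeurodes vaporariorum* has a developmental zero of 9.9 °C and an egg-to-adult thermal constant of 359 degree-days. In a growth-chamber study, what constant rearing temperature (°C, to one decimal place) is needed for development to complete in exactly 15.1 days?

33.7 °C

Required daily accumulation = 359 / 15.1 = 23.775 DD/day.
T = T_base + 23.775 = 9.9 + 23.775 = 33.675 ≈ 33.7 °C.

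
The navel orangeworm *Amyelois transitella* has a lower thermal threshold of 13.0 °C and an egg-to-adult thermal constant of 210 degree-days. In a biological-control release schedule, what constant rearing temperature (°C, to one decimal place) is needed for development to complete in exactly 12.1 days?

30.4 °C

Required daily accumulation = 210 / 12.1 = 17.355 DD/day.
T = T_base + 17.355 = 13.0 + 17.355 = 30.355 ≈ 30.4 °C.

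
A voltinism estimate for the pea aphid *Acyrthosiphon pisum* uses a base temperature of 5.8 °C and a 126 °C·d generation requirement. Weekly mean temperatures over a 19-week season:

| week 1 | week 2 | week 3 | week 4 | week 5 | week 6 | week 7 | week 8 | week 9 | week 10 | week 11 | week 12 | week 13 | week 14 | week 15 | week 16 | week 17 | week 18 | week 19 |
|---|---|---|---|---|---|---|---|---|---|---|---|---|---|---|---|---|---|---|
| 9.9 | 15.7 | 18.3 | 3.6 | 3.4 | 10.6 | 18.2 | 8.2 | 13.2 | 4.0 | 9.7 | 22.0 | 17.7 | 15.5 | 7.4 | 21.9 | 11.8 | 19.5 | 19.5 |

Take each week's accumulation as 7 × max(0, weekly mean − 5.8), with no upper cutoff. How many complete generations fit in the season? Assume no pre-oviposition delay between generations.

Weekly DD (7 × max(0, T̄ − 5.8)): 28.7, 69.3, 87.5, 0.0, 0.0, 33.6, 86.8, 16.8, 51.8, 0.0, 27.3, 113.4, 83.3, 67.9, 11.2, 112.7, 42.0, 95.9, 95.9.
Season total = 1024.1 DD.
Complete generations = ⌊1024.1 / 126⌋ = 8.

8 generations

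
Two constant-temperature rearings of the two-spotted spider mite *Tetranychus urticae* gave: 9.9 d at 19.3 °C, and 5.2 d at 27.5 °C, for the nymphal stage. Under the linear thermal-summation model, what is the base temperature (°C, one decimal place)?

Linear rate model ⇒ the product D·(T − T_b) is constant across temperatures.
9.9·(19.3 − T_b) = 5.2·(27.5 − T_b)
T_b = (9.9·19.3 − 5.2·27.5) / (9.9 − 5.2) = 48.07 / 4.7 = 10.228 °C ≈ 10.2 °C.

10.2 °C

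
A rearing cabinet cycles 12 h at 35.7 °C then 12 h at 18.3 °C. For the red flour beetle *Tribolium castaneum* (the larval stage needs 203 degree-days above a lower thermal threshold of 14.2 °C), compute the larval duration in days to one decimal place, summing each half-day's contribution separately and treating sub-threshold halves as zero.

15.9 days

Day half: max(0, 35.7 − 14.2) × 0.5 = 21.5 × 0.5 = 10.75 DD.
Night half: max(0, 18.3 − 14.2) × 0.5 = 4.1 × 0.5 = 2.05 DD.
Per 24 h: 12.80 DD/day.
Duration = 203 / 12.80 = 15.859 ≈ 15.9 days.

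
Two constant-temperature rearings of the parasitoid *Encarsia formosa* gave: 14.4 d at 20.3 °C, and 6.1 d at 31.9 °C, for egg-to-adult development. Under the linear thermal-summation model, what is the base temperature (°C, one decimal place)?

Under the model K = D·(T − T_b), so D₁·(T₁ − T_b) = D₂·(T₂ − T_b).
14.4·(20.3 − T_b) = 6.1·(31.9 − T_b)
T_b = (14.4·20.3 − 6.1·31.9) / (14.4 − 6.1) = 97.73 / 8.3 = 11.775 °C ≈ 11.8 °C.

11.8 °C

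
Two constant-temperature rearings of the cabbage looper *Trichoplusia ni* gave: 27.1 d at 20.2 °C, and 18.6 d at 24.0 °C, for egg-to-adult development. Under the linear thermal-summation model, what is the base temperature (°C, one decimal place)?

Equal thermal constants: D₁(T₁ − T_b) = D₂(T₂ − T_b).
27.1·(20.2 − T_b) = 18.6·(24.0 − T_b)
T_b = (27.1·20.2 − 18.6·24.0) / (27.1 − 18.6) = 101.02 / 8.5 = 11.885 °C ≈ 11.9 °C.

11.9 °C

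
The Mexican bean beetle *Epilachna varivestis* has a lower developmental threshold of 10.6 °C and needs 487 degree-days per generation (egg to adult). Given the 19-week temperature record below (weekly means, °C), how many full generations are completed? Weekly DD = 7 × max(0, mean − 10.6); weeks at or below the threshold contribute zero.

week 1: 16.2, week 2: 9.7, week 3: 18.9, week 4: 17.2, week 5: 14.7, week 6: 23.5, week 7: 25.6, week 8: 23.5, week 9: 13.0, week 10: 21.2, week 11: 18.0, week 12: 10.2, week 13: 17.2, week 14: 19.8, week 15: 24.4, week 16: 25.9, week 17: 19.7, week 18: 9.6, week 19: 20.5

2 generations

Weekly DD (7 × max(0, T̄ − 10.6)): 39.2, 0.0, 58.1, 46.2, 28.7, 90.3, 105.0, 90.3, 16.8, 74.2, 51.8, 0.0, 46.2, 64.4, 96.6, 107.1, 63.7, 0.0, 69.3.
Season total = 1047.9 DD.
Complete generations = ⌊1047.9 / 487⌋ = 2.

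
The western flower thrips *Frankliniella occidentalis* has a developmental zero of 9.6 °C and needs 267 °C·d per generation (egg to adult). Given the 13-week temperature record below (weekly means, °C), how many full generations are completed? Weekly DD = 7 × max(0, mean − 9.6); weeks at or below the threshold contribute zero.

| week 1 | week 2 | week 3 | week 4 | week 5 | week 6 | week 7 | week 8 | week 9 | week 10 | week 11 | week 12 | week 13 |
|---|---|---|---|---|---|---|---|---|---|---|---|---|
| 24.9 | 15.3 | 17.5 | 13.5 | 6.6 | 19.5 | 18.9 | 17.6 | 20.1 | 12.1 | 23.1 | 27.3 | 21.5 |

3 generations

Weekly DD (7 × max(0, T̄ − 9.6)): 107.1, 39.9, 55.3, 27.3, 0.0, 69.3, 65.1, 56.0, 73.5, 17.5, 94.5, 123.9, 83.3.
Season total = 812.7 DD.
Complete generations = ⌊812.7 / 267⌋ = 3.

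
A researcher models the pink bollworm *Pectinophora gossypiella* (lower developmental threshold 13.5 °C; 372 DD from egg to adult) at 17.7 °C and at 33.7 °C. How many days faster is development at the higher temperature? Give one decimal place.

70.2 days

At 17.7 °C: 372 / (17.7 − 13.5) = 372 / 4.2 = 88.571 d.
At 33.7 °C: 372 / (33.7 − 13.5) = 372 / 20.2 = 18.416 d.
Difference = |88.571 − 18.416| = 70.156 ≈ 70.2 days.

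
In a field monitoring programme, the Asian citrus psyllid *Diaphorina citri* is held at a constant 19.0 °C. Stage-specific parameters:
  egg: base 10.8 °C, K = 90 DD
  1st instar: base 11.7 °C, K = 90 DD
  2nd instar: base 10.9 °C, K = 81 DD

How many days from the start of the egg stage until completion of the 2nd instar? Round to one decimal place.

33.3 days

egg: 90 / (19.0 − 10.8) = 90 / 8.2 = 10.976 d.
1st instar: 90 / (19.0 − 11.7) = 90 / 7.3 = 12.329 d.
2nd instar: 81 / (19.0 − 10.9) = 81 / 8.1 = 10.000 d.
Sum = 33.304 ≈ 33.3 days.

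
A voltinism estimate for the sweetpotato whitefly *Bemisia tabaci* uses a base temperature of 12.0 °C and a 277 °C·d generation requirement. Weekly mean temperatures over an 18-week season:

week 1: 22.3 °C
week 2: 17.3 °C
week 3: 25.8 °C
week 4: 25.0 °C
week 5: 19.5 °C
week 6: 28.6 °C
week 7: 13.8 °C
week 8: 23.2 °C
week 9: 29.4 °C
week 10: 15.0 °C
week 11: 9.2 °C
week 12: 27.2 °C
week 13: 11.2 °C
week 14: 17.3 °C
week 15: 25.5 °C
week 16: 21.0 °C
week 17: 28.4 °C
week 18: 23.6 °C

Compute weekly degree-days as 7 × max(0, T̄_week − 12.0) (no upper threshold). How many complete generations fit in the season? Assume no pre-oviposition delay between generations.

Weekly DD (7 × max(0, T̄ − 12.0)): 72.1, 37.1, 96.6, 91.0, 52.5, 116.2, 12.6, 78.4, 121.8, 21.0, 0.0, 106.4, 0.0, 37.1, 94.5, 63.0, 114.8, 81.2.
Season total = 1196.3 DD.
Complete generations = ⌊1196.3 / 277⌋ = 4.

4 generations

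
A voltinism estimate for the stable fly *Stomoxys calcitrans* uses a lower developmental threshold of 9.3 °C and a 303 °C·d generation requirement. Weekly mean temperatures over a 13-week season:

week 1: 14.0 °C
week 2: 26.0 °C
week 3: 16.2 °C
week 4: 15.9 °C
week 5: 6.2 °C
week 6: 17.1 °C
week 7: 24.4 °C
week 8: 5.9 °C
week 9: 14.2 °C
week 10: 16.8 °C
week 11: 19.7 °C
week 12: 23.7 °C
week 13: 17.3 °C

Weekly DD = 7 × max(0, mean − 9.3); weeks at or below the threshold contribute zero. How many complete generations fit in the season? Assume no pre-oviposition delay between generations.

2 generations

Weekly DD (7 × max(0, T̄ − 9.3)): 32.9, 116.9, 48.3, 46.2, 0.0, 54.6, 105.7, 0.0, 34.3, 52.5, 72.8, 100.8, 56.0.
Season total = 721.0 DD.
Complete generations = ⌊721.0 / 303⌋ = 2.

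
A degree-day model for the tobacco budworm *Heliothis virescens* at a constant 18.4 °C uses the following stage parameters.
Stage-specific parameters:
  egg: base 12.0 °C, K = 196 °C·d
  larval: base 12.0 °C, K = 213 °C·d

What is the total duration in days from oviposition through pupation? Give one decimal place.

egg: 196 / (18.4 − 12.0) = 196 / 6.4 = 30.625 d.
larval: 213 / (18.4 − 12.0) = 213 / 6.4 = 33.281 d.
Sum = 63.906 ≈ 63.9 days.

63.9 days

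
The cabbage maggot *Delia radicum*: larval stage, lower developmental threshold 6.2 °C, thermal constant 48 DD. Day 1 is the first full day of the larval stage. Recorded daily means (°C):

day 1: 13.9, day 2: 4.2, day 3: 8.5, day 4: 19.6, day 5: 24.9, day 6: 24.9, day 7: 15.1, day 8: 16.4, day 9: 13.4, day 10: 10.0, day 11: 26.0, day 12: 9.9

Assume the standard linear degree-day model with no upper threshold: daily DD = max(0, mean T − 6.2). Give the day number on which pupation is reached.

day 6

Daily DD above 6.2 °C: 7.7, 0.0, 2.3, 13.4, 18.7, 18.7, 8.9, 10.2, 7.2, 3.8, 19.8, 3.7.
Cumulative: 7.7, 7.7, 10.0, 23.4, 42.1, 60.8, 69.7, 79.9, 87.1, 90.9, 110.7, 114.4.
The total first reaches 48 DD on day 6.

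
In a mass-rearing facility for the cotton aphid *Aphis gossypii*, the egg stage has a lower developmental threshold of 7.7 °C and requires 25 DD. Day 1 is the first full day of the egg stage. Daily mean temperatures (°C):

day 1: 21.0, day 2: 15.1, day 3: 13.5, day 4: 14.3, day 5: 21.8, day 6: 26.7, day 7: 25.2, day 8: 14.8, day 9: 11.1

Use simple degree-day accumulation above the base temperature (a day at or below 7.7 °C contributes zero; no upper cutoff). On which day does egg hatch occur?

day 3

Daily DD above 7.7 °C: 13.3, 7.4, 5.8, 6.6, 14.1, 19.0, 17.5, 7.1, 3.4.
Cumulative: 13.3, 20.7, 26.5, 33.1, 47.2, 66.2, 83.7, 90.8, 94.2.
The total first reaches 25 DD on day 3.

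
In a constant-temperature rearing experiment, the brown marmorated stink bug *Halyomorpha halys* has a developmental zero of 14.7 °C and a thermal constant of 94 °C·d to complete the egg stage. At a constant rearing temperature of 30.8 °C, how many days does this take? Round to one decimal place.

Daily accumulation = 30.8 − 14.7 = 16.1 DD/day.
Duration = 94 / 16.1 = 5.839 ≈ 5.8 days.

5.8 days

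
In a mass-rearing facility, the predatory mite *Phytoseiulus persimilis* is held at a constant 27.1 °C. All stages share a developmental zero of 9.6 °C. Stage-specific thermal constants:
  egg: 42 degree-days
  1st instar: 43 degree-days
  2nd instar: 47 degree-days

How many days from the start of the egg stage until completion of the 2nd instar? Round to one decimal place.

Daily accumulation at 27.1 °C = 27.1 − 9.6 = 17.5 DD/day.
Total K = 42 + 43 + 47 = 132 DD.
Total duration = 132 / 17.5 = 7.543 ≈ 7.5 days.

7.5 days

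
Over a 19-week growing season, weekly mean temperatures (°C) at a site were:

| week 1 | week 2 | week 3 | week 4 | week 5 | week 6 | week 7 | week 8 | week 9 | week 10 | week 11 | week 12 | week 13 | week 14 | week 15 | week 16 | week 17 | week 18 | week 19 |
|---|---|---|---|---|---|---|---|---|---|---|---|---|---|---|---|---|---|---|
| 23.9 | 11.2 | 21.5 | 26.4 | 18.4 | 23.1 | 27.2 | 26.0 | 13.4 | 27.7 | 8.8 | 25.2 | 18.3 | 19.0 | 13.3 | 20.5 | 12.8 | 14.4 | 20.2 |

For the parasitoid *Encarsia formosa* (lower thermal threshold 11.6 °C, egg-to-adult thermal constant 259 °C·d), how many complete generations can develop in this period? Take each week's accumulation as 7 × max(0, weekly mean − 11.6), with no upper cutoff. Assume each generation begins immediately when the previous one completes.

Weekly DD (7 × max(0, T̄ − 11.6)): 86.1, 0.0, 69.3, 103.6, 47.6, 80.5, 109.2, 100.8, 12.6, 112.7, 0.0, 95.2, 46.9, 51.8, 11.9, 62.3, 8.4, 19.6, 60.2.
Season total = 1078.7 DD.
Complete generations = ⌊1078.7 / 259⌋ = 4.

4 generations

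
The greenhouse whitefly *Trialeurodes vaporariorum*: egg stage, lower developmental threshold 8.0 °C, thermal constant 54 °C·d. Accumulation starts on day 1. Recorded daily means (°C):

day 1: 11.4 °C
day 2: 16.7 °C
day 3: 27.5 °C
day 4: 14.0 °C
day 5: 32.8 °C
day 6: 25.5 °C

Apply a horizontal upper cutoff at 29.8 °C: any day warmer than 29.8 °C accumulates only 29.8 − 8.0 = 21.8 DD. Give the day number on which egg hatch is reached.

Daily DD above 8.0 °C (capped at 21.8): 3.4, 8.7, 19.5, 6.0, 21.8, 17.5.
Cumulative: 3.4, 12.1, 31.6, 37.6, 59.4, 76.9.
The total first reaches 54 DD on day 5.

day 5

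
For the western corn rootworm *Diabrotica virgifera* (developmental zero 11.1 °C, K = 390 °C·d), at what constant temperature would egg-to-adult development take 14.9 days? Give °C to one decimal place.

Required daily accumulation = 390 / 14.9 = 26.174 DD/day.
T = T_base + 26.174 = 11.1 + 26.174 = 37.274 ≈ 37.3 °C.

37.3 °C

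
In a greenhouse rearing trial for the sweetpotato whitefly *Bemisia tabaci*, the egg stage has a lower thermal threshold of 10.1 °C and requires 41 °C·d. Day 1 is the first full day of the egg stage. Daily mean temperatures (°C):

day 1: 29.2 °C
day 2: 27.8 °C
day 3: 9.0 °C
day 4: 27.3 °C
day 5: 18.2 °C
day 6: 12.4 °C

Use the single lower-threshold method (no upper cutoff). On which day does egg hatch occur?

Daily DD above 10.1 °C: 19.1, 17.7, 0.0, 17.2, 8.1, 2.3.
Cumulative: 19.1, 36.8, 36.8, 54.0, 62.1, 64.4.
The total first reaches 41 DD on day 4.

day 4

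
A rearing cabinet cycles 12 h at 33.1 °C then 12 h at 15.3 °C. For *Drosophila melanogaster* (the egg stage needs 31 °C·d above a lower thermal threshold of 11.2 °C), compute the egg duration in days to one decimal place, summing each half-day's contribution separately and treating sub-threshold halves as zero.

Day half: max(0, 33.1 − 11.2) × 0.5 = 21.9 × 0.5 = 10.95 DD.
Night half: max(0, 15.3 − 11.2) × 0.5 = 4.1 × 0.5 = 2.05 DD.
Per 24 h: 13.00 DD/day.
Duration = 31 / 13.00 = 2.385 ≈ 2.4 days.

2.4 days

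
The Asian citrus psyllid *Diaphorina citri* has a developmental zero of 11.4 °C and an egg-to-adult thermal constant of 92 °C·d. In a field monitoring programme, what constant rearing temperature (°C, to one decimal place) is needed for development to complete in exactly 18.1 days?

Required daily accumulation = 92 / 18.1 = 5.083 DD/day.
T = T_base + 5.083 = 11.4 + 5.083 = 16.483 ≈ 16.5 °C.

16.5 °C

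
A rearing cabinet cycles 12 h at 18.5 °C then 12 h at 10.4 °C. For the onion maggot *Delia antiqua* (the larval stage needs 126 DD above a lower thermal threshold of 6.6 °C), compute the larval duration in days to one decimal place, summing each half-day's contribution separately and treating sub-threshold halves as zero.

16.1 days

Day half: max(0, 18.5 − 6.6) × 0.5 = 11.9 × 0.5 = 5.95 DD.
Night half: max(0, 10.4 − 6.6) × 0.5 = 3.8 × 0.5 = 1.90 DD.
Per 24 h: 7.85 DD/day.
Duration = 126 / 7.85 = 16.051 ≈ 16.1 days.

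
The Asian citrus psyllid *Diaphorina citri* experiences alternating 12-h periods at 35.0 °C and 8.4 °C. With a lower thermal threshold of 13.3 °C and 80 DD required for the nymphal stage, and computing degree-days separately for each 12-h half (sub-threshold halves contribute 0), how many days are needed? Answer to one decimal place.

7.4 days

Day half: max(0, 35.0 − 13.3) × 0.5 = 21.7 × 0.5 = 10.85 DD.
Night half: max(0, 8.4 − 13.3) × 0.5 = 0.0 × 0.5 = 0.00 DD.
Per 24 h: 10.85 DD/day.
Duration = 80 / 10.85 = 7.373 ≈ 7.4 days.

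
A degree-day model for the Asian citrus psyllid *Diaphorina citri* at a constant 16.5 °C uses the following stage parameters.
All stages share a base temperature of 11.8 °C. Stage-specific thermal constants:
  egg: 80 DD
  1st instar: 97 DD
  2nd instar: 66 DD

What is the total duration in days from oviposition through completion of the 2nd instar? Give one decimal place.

51.7 days

Daily accumulation at 16.5 °C = 16.5 − 11.8 = 4.7 DD/day.
Total K = 80 + 97 + 66 = 243 DD.
Total duration = 243 / 4.7 = 51.702 ≈ 51.7 days.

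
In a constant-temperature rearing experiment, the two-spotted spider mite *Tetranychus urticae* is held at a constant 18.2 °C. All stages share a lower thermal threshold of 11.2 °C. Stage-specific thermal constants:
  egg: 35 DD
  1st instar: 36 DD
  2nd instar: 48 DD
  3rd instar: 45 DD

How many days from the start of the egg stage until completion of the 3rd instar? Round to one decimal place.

Daily accumulation at 18.2 °C = 18.2 − 11.2 = 7.0 DD/day.
Total K = 35 + 36 + 48 + 45 = 164 DD.
Total duration = 164 / 7.0 = 23.429 ≈ 23.4 days.

23.4 days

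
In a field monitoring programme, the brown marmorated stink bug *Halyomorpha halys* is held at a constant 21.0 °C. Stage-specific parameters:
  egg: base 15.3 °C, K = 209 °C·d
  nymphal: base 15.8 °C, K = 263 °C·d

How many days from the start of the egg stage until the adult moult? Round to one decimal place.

87.2 days

egg: 209 / (21.0 − 15.3) = 209 / 5.7 = 36.667 d.
nymphal: 263 / (21.0 − 15.8) = 263 / 5.2 = 50.577 d.
Sum = 87.244 ≈ 87.2 days.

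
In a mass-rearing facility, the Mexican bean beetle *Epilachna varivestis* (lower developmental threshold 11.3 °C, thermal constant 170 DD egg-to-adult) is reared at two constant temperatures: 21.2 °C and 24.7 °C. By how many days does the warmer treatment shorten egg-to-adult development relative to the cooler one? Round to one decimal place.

At 21.2 °C: 170 / (21.2 − 11.3) = 170 / 9.9 = 17.172 d.
At 24.7 °C: 170 / (24.7 − 11.3) = 170 / 13.4 = 12.687 d.
Difference = |17.172 − 12.687| = 4.485 ≈ 4.5 days.

4.5 days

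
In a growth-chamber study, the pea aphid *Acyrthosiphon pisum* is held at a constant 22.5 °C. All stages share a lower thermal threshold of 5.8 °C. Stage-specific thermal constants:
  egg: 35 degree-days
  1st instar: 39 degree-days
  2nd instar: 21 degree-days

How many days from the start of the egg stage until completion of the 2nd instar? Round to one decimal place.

5.7 days

Daily accumulation at 22.5 °C = 22.5 − 5.8 = 16.7 DD/day.
Total K = 35 + 39 + 21 = 95 DD.
Total duration = 95 / 16.7 = 5.689 ≈ 5.7 days.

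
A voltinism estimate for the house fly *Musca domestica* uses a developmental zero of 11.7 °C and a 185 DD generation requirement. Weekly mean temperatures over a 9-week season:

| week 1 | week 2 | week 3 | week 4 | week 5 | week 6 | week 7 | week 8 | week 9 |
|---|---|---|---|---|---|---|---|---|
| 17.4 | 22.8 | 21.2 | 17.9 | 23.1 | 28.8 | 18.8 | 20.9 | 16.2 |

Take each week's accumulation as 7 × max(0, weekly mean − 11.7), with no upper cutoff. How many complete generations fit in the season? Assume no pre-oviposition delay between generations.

3 generations

Weekly DD (7 × max(0, T̄ − 11.7)): 39.9, 77.7, 66.5, 43.4, 79.8, 119.7, 49.7, 64.4, 31.5.
Season total = 572.6 DD.
Complete generations = ⌊572.6 / 185⌋ = 3.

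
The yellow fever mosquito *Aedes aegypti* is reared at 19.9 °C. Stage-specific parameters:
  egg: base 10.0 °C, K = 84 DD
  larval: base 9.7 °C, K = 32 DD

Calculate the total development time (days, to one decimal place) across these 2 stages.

egg: 84 / (19.9 − 10.0) = 84 / 9.9 = 8.485 d.
larval: 32 / (19.9 − 9.7) = 32 / 10.2 = 3.137 d.
Sum = 11.622 ≈ 11.6 days.

11.6 days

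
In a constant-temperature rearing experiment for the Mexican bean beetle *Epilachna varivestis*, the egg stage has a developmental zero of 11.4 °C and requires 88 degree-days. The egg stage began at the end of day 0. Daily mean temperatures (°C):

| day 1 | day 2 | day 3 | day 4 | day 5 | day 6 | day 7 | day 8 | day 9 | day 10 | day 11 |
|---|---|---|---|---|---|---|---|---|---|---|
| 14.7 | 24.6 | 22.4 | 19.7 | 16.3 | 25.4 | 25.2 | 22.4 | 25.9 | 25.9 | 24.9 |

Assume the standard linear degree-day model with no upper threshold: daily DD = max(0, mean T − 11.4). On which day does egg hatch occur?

day 9

Daily DD above 11.4 °C: 3.3, 13.2, 11.0, 8.3, 4.9, 14.0, 13.8, 11.0, 14.5, 14.5, 13.5.
Cumulative: 3.3, 16.5, 27.5, 35.8, 40.7, 54.7, 68.5, 79.5, 94.0, 108.5, 122.0.
The total first reaches 88 DD on day 9.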